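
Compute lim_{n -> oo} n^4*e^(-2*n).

Write as n^4/e^{2n}, an ∞/∞ form.
Exponential growth dominates any polynomial, so repeated L'Hôpital (or the standard result) gives 0.

0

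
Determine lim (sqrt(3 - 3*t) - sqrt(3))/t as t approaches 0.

-√(3)/2

A 0/0 form; rationalise with √(3 - 3t) + √3. This collapses the numerator to -3t, leaving -3/(√(3 - 3t) + √3) → -3/(2√3) = -√(3)/2.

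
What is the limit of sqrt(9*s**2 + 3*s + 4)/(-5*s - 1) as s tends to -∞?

For large |s|, √(9*s^2 + 3*s + 4) ≈ √9·|s| and the denominator ≈ -5s.
Since s → −∞, |s| = −s, giving −√9/(-5) = 3/5.

3/5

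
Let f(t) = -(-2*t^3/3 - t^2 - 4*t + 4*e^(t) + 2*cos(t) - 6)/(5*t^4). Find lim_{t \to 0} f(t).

Substitution gives 0/0 (the numerator vanishes to order 4).
Expand each term to order t^4: the coefficient of t^4 in 2·cos(t) is 1/12 and in 4·e^(t) is 1/6.
Lower-order terms cancel with the polynomial part, so the numerator is (1/4)·t^4 + o(t^4), and the limit is (1/4)/(-5) = -1/20.

-1/20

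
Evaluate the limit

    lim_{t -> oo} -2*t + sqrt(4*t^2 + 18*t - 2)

An ∞ − ∞ form. Rationalising with the conjugate, the difference becomes (18t - 2) / (√(4*t^2 + 18*t - 2) + 2t).
For large t the denominator behaves like 2·2t, so the quotient tends to 18/4 = 9/2.

9/2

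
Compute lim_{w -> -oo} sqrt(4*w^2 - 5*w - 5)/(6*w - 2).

For large |w|, √(4*w^2 - 5*w - 5) ≈ √4·|w| and the denominator ≈ 6w.
Since w → −∞, |w| = −w, giving −√4/(6) = -1/3.

-1/3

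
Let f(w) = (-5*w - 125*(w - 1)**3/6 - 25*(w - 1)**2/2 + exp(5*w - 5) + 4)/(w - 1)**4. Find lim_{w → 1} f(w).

625/24

Direct substitution gives 0/0.
Apply L'Hôpital: lim (-25*w - 125*(w - 1)^2/2 + 5*e^(5*w - 5) + 20)/(4*(w - 1)^3), still 0/0.
Apply L'Hôpital: lim (-125*w + 25*e^(5*w - 5) + 100)/(12*(w - 1)^2), still 0/0.
Apply L'Hôpital: lim (125*e^(5*w - 5) - 125)/(24*w - 24), still 0/0.
After 4 applications of L'Hôpital's rule the quotient is (625*e^(5*w - 5))/(24); substituting w = 1 gives 625/24.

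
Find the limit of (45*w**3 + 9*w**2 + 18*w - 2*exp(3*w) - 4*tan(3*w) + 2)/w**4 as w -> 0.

-27/4

Substitution gives 0/0 (the numerator vanishes to order 4).
Expand each term to order w^4: the coefficient of w^4 in -2·e^(3w) is -27/4 and in -4·tan(3w) is 0.
Lower-order terms cancel with the polynomial part, so the numerator is (-27/4)·w^4 + o(w^4), and the limit is (-27/4)/(1) = -27/4.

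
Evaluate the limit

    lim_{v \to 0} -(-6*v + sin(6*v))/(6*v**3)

6

Direct substitution gives 0/0.
Apply L'Hôpital: lim (6*cos(6*v) - 6)/(-18*v^2), still 0/0.
Apply L'Hôpital: lim (-36*sin(6*v))/(-36*v), still 0/0.
After 3 applications of L'Hôpital's rule the quotient is (-216*cos(6*v))/(-36); substituting v = 0 gives 6.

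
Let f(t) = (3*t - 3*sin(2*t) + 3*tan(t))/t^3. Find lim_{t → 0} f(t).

Substitution gives 0/0 (the numerator vanishes to order 3).
Expand each term to order t^3: the coefficient of t^3 in -3·sin(2t) is 4 and in 3·tan(t) is 1.
Lower-order terms cancel with the polynomial part, so the numerator is (5)·t^3 + o(t^3), and the limit is (5)/(1) = 5.

5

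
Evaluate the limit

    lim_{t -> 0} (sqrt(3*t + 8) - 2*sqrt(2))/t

3*√(2)/8

A 0/0 form; rationalise with √(8 + 3t) + √8. This collapses the numerator to 3t, leaving 3/(√(8 + 3t) + √8) → 3/(2√8) = 3*√(2)/8.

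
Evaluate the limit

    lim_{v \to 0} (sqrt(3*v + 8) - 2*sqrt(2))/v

3*√(2)/8

A 0/0 form; rationalise with √(8 + 3v) + √8. This collapses the numerator to 3v, leaving 3/(√(8 + 3v) + √8) → 3/(2√8) = 3*√(2)/8.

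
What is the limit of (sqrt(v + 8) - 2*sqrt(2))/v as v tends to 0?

A 0/0 form; rationalise with √(8 + v) + √8. This collapses the numerator to v, leaving 1/(√(8 + v) + √8) → 1/(2√8) = √(2)/8.

√(2)/8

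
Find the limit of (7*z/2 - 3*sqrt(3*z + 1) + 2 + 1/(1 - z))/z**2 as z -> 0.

Substitution gives 0/0 (the numerator vanishes to order 2).
Expand each term to order z^2: the coefficient of z^2 in -3·√(1 + 3z) is 27/8 and in 1/(1 - z) is 1.
Lower-order terms cancel with the polynomial part, so the numerator is (35/8)·z^2 + o(z^2), and the limit is (35/8)/(1) = 35/8.

35/8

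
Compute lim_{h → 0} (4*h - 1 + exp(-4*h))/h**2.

Direct substitution gives 0/0.
Apply L'Hôpital: lim (4 - 4*e^(-4*h))/(2*h), still 0/0.
After 2 applications of L'Hôpital's rule the quotient is (16*e^(-4*h))/(2); substituting h = 0 gives 8.

8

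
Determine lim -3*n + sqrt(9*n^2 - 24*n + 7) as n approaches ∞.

This has the form ∞ − ∞. Multiply and divide by the conjugate √(9*n^2 - 24*n + 7) + 3n.
That gives (-24n + 7) / (√(9*n^2 - 24*n + 7) + 3n).
Divide numerator and denominator by n: the limit is -24/(2·3) = -4.

-4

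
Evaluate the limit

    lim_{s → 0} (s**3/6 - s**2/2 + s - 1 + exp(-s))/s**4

Direct substitution gives 0/0.
Apply L'Hôpital: lim (s^2/2 - s + 1 - e^(-s))/(4*s^3), still 0/0.
Apply L'Hôpital: lim (s - 1 + e^(-s))/(12*s^2), still 0/0.
Apply L'Hôpital: lim (1 - e^(-s))/(24*s), still 0/0.
After 4 applications of L'Hôpital's rule the quotient is (e^(-s))/(24); substituting s = 0 gives 1/24.

1/24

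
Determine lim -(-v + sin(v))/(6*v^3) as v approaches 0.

1/36

Direct substitution gives 0/0.
Apply L'Hôpital: lim (cos(v) - 1)/(-18*v^2), still 0/0.
Apply L'Hôpital: lim (-sin(v))/(-36*v), still 0/0.
After 3 applications of L'Hôpital's rule the quotient is (-cos(v))/(-36); substituting v = 0 gives 1/36.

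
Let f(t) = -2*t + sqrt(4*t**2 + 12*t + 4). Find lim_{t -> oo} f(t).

3

An ∞ − ∞ form. Rationalising with the conjugate, the difference becomes (12t + 4) / (√(4*t^2 + 12*t + 4) + 2t).
For large t the denominator behaves like 2·2t, so the quotient tends to 12/4 = 3.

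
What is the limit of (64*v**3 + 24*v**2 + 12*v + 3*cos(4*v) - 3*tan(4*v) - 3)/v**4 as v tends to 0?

Substitution gives 0/0; apply L'Hôpital's rule 4 times.
After differentiating numerator and denominator 4 times the quotient is (768*cos(4*v) - 18432*tan(4*v)^5 - 30720*tan(4*v)^3 - 12288*tan(4*v))/(24); at v = 0 this is 32.

32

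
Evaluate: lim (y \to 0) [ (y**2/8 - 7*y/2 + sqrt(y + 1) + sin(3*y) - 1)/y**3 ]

Substitution gives 0/0 (the numerator vanishes to order 3).
Expand each term to order y^3: the coefficient of y^3 in sin(3y) is -9/2 and in √(1 + y) is 1/16.
Lower-order terms cancel with the polynomial part, so the numerator is (-71/16)·y^3 + o(y^3), and the limit is (-71/16)/(1) = -71/16.

-71/16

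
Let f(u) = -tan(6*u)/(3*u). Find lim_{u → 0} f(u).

Substitution gives 0/0.
Since tan(θ)/θ → 1 as θ → 0, tan(6u)/(6u) → 1 and the limit is 6/(-3) = -2.

-2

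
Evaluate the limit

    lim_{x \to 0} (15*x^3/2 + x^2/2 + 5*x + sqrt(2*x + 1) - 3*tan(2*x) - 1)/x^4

-5/8

Substitution gives 0/0 (the numerator vanishes to order 4).
Expand each term to order x^4: the coefficient of x^4 in √(1 + 2x) is -5/8 and in -3·tan(2x) is 0.
Lower-order terms cancel with the polynomial part, so the numerator is (-5/8)·x^4 + o(x^4), and the limit is (-5/8)/(1) = -5/8.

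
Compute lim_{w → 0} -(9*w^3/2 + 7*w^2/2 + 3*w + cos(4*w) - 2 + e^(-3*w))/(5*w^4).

Substitution gives 0/0; apply L'Hôpital's rule 4 times.
After differentiating numerator and denominator 4 times the quotient is (256*cos(4*w) + 81*e^(-3*w))/(-120); at w = 0 this is -337/120.

-337/120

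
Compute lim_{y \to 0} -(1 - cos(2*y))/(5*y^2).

Substitution gives 0/0.
Use (1 − cos u)/u² → 1/2 with u = 2y: the limit is 2²/(2·(-5)) = -2/5.

-2/5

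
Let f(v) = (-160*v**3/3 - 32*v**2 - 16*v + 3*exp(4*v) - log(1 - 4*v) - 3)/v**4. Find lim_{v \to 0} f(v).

Substitution gives 0/0 (the numerator vanishes to order 4).
Expand each term to order v^4: the coefficient of v^4 in −ln(1 - 4v) is 64 and in 3·e^(4v) is 32.
Lower-order terms cancel with the polynomial part, so the numerator is (96)·v^4 + o(v^4), and the limit is (96)/(1) = 96.

96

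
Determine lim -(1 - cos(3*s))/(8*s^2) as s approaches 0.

Substitution gives 0/0.
Use (1 − cos u)/u² → 1/2 with u = 3s: the limit is 3²/(2·(-8)) = -9/16.

-9/16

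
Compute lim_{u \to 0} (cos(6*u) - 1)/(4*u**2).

-9/2

Direct substitution gives 0/0.
Apply L'Hôpital: lim (-6*sin(6*u))/(8*u), still 0/0.
After 2 applications of L'Hôpital's rule the quotient is (-36*cos(6*u))/(8); substituting u = 0 gives -9/2.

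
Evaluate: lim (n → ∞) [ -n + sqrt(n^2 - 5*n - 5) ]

-5/2

This has the form ∞ − ∞. Multiply and divide by the conjugate √(n^2 - 5*n - 5) + n.
That gives (-5n - 5) / (√(n^2 - 5*n - 5) + n).
Divide numerator and denominator by n: the limit is -5/(2·1) = -5/2.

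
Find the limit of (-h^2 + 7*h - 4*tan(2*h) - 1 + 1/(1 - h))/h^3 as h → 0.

-29/3

Substitution gives 0/0 (the numerator vanishes to order 3).
Expand each term to order h^3: the coefficient of h^3 in 1/(1 - h) is 1 and in -4·tan(2h) is -32/3.
Lower-order terms cancel with the polynomial part, so the numerator is (-29/3)·h^3 + o(h^3), and the limit is (-29/3)/(1) = -29/3.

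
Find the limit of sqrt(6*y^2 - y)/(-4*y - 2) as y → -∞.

For large |y|, √(6*y^2 - y) ≈ √6·|y| and the denominator ≈ -4y.
Since y → −∞, |y| = −y, giving −√6/(-4) = √(6)/4.

√(6)/4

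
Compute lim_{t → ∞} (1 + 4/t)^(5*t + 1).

Let L be the limit and take ln: ln L = lim (5t + 1)·ln(1 + 4/t) = lim (5t + 1)·(4/t + O(1/t²)) = 20.
Hence L = e^(20).

e^(20)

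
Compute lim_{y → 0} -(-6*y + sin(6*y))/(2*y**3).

Direct substitution gives 0/0.
Apply L'Hôpital: lim (6*cos(6*y) - 6)/(-6*y^2), still 0/0.
Apply L'Hôpital: lim (-36*sin(6*y))/(-12*y), still 0/0.
After 3 applications of L'Hôpital's rule the quotient is (-216*cos(6*y))/(-12); substituting y = 0 gives 18.

18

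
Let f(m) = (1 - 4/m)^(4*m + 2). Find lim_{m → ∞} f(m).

The base → 1 and the exponent → ∞: a 1^∞ form.
Take logarithms: (4m + 2)·ln(1 - 4/m). Since ln(1+u) ~ u for small u, this behaves like (4m)·(-4/m) → -16.
So the limit is e^(-16).

e^(-16)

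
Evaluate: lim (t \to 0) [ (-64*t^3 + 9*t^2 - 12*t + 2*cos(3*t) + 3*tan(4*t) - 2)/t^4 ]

Substitution gives 0/0; apply L'Hôpital's rule 4 times.
After differentiating numerator and denominator 4 times the quotient is (162*cos(3*t) + 18432*tan(4*t)^5 + 30720*tan(4*t)^3 + 12288*tan(4*t))/(24); at t = 0 this is 27/4.

27/4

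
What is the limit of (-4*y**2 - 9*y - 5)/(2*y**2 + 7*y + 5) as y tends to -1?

Since y = -1 makes numerator and denominator zero, (y + 1) divides both.
Cancelling it gives (-4*y - 5)/(2*y + 5); now plug in y = -1 to get -1/3.

-1/3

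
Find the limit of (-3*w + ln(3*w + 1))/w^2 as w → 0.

Direct substitution gives 0/0.
Apply L'Hôpital: lim (-3 + 3/(3*w + 1))/(2*w), still 0/0.
After 2 applications of L'Hôpital's rule the quotient is (-9/(3*w + 1)^2)/(2); substituting w = 0 gives -9/2.

-9/2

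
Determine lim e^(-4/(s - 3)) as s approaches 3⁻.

As s → 3⁻, -4/(s - 3) → +∞, so e^(-4/(s - 3)) → ∞.

∞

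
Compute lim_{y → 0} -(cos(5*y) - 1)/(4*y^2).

Direct substitution gives 0/0.
Apply L'Hôpital: lim (-5*sin(5*y))/(-8*y), still 0/0.
After 2 applications of L'Hôpital's rule the quotient is (-25*cos(5*y))/(-8); substituting y = 0 gives 25/8.

25/8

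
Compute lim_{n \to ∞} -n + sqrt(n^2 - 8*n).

This has the form ∞ − ∞. Multiply and divide by the conjugate √(n^2 - 8*n) + n.
That gives (-8n) / (√(n^2 - 8*n) + n).
Divide numerator and denominator by n: the limit is -8/(2·1) = -4.

-4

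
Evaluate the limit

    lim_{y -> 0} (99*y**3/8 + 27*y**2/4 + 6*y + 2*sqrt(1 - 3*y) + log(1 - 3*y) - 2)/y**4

-1701/64

Substitution gives 0/0; apply L'Hôpital's rule 4 times.
After differentiating numerator and denominator 4 times the quotient is (-486/(3*y - 1)^4 - 1215*(3*y - 1)^4/(8*(1 - 3*y)^(15/2)))/(24); at y = 0 this is -1701/64.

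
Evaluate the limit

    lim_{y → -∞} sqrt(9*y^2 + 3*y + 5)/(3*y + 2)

-1

For large |y|, √(9*y^2 + 3*y + 5) ≈ √9·|y| and the denominator ≈ 3y.
Since y → −∞, |y| = −y, giving −√9/(3) = -1.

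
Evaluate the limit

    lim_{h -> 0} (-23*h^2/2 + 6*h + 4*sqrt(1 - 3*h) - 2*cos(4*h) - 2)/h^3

-27/4

Substitution gives 0/0 (the numerator vanishes to order 3).
Expand each term to order h^3: the coefficient of h^3 in -2·cos(4h) is 0 and in 4·√(1 - 3h) is -27/4.
Lower-order terms cancel with the polynomial part, so the numerator is (-27/4)·h^3 + o(h^3), and the limit is (-27/4)/(1) = -27/4.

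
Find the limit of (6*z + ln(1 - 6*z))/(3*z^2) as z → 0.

Direct substitution gives 0/0.
Apply L'Hôpital: lim (6 - 6/(1 - 6*z))/(6*z), still 0/0.
After 2 applications of L'Hôpital's rule the quotient is (-36/(1 - 6*z)^2)/(6); substituting z = 0 gives -6.

-6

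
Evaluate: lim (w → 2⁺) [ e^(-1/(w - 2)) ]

0

As w → 2⁺, -1/(w - 2) → −∞, so e^(-1/(w - 2)) → 0.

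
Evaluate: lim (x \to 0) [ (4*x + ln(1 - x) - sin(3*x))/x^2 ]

Substitution gives 0/0 (the numerator vanishes to order 2).
Expand each term to order x^2: the coefficient of x^2 in −sin(3x) is 0 and in ln(1 - x) is -1/2.
Lower-order terms cancel with the polynomial part, so the numerator is (-1/2)·x^2 + o(x^2), and the limit is (-1/2)/(1) = -1/2.

-1/2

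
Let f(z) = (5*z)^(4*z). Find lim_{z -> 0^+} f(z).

Base → 0⁺ and exponent → 0⁺: a 0^0 form.
Take logs: 4z·ln(5z). This is 0·(−∞); rewriting as ln(5z)/(1/(4z)) and applying L'Hôpital gives 0.
Hence the limit is e^0 = 1.

1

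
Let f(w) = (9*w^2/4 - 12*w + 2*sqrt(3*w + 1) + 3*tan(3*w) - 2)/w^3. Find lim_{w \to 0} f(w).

Substitution gives 0/0; apply L'Hôpital's rule 3 times.
After differentiating numerator and denominator 3 times the quotient is (486*tan(3*w)^2/cos(3*w)^2 + 162/cos(3*w)^2 + 81/(4*(3*w + 1)^(5/2)))/(6); at w = 0 this is 243/8.

243/8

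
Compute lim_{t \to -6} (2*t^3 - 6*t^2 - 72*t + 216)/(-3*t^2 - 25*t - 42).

216/11

Since t = -6 makes numerator and denominator zero, (t + 6) divides both.
Cancelling it gives (2*t^2 - 18*t + 36)/(-3*t - 7); now plug in t = -6 to get 216/11.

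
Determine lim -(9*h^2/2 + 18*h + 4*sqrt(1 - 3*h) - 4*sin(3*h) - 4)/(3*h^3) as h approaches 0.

Substitution gives 0/0; apply L'Hôpital's rule 3 times.
After differentiating numerator and denominator 3 times the quotient is (108*cos(3*h) - 81/(2*(1 - 3*h)^(5/2)))/(-18); at h = 0 this is -15/4.

-15/4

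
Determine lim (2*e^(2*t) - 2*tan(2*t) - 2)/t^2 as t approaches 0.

4

Substitution gives 0/0 (the numerator vanishes to order 2).
Expand each term to order t^2: the coefficient of t^2 in -2·tan(2t) is 0 and in 2·e^(2t) is 4.
Lower-order terms cancel with the polynomial part, so the numerator is (4)·t^2 + o(t^2), and the limit is (4)/(1) = 4.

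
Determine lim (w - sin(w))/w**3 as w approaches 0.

1/6

Direct substitution gives 0/0.
Apply L'Hôpital: lim (1 - cos(w))/(3*w^2), still 0/0.
Apply L'Hôpital: lim (sin(w))/(6*w), still 0/0.
After 3 applications of L'Hôpital's rule the quotient is (cos(w))/(6); substituting w = 0 gives 1/6.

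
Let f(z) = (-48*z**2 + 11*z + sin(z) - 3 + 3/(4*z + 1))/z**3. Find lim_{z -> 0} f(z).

Substitution gives 0/0 (the numerator vanishes to order 3).
Expand each term to order z^3: the coefficient of z^3 in 3·1/(1 + 4z) is -192 and in sin(z) is -1/6.
Lower-order terms cancel with the polynomial part, so the numerator is (-1153/6)·z^3 + o(z^3), and the limit is (-1153/6)/(1) = -1153/6.

-1153/6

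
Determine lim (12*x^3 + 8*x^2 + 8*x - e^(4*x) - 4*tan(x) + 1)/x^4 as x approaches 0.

-32/3

Substitution gives 0/0 (the numerator vanishes to order 4).
Expand each term to order x^4: the coefficient of x^4 in -4·tan(x) is 0 and in −e^(4x) is -32/3.
Lower-order terms cancel with the polynomial part, so the numerator is (-32/3)·x^4 + o(x^4), and the limit is (-32/3)/(1) = -32/3.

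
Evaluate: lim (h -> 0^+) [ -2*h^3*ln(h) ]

0

This is a 0·(−∞) form. Rewrite as -2·ln(h) / h^(−3) and apply L'Hôpital:
the derivative quotient is -2·(1/h) / (−3·h^(−4)) = (2/3)·h^3 → 0.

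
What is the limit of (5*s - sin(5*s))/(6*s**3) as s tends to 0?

Direct substitution gives 0/0.
Apply L'Hôpital: lim (5 - 5*cos(5*s))/(18*s^2), still 0/0.
Apply L'Hôpital: lim (25*sin(5*s))/(36*s), still 0/0.
After 3 applications of L'Hôpital's rule the quotient is (125*cos(5*s))/(36); substituting s = 0 gives 125/36.

125/36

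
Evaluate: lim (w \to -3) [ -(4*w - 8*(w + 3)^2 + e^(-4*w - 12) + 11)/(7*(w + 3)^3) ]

32/21

Direct substitution gives 0/0.
Apply L'Hôpital: lim (-16*w - 4*e^(-4*w - 12) - 44)/(-21*(w + 3)^2), still 0/0.
Apply L'Hôpital: lim (16*e^(-4*w - 12) - 16)/(-42*w - 126), still 0/0.
After 3 applications of L'Hôpital's rule the quotient is (-64*e^(-4*w - 12))/(-42); substituting w = -3 gives 32/21.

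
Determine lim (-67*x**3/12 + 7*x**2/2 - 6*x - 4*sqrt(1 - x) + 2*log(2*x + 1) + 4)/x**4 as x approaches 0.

-251/32

Substitution gives 0/0; apply L'Hôpital's rule 4 times.
After differentiating numerator and denominator 4 times the quotient is (-192/(2*x + 1)^4 + 15/(4*(1 - x)^(7/2)))/(24); at x = 0 this is -251/32.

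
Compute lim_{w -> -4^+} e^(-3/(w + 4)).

As w → -4⁺, -3/(w + 4) → −∞, so e^(-3/(w + 4)) → 0.

0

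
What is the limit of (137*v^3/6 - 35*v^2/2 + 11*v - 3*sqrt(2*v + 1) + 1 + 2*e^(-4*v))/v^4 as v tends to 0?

Substitution gives 0/0 (the numerator vanishes to order 4).
Expand each term to order v^4: the coefficient of v^4 in 2·e^(-4v) is 64/3 and in -3·√(1 + 2v) is 15/8.
Lower-order terms cancel with the polynomial part, so the numerator is (557/24)·v^4 + o(v^4), and the limit is (557/24)/(1) = 557/24.

557/24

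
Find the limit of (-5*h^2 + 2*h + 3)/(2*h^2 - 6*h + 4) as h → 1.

4

At h = 1 both the top and bottom vanish — a removable singularity. Factoring out (h - 1) from each leaves (-5*h - 3)/(2*h - 4), which at h = 1 equals 4.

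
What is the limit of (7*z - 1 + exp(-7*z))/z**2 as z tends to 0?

Direct substitution gives 0/0.
Apply L'Hôpital: lim (7 - 7*e^(-7*z))/(2*z), still 0/0.
After 2 applications of L'Hôpital's rule the quotient is (49*e^(-7*z))/(2); substituting z = 0 gives 49/2.

49/2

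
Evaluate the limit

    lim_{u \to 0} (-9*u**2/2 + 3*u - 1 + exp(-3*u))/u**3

-9/2

Direct substitution gives 0/0.
Apply L'Hôpital: lim (-9*u + 3 - 3*e^(-3*u))/(3*u^2), still 0/0.
Apply L'Hôpital: lim (-9 + 9*e^(-3*u))/(6*u), still 0/0.
After 3 applications of L'Hôpital's rule the quotient is (-27*e^(-3*u))/(6); substituting u = 0 gives -9/2.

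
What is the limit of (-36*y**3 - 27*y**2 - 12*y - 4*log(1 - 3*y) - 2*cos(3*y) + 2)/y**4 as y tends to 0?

Substitution gives 0/0 (the numerator vanishes to order 4).
Expand each term to order y^4: the coefficient of y^4 in -4·ln(1 - 3y) is 81 and in -2·cos(3y) is -27/4.
Lower-order terms cancel with the polynomial part, so the numerator is (297/4)·y^4 + o(y^4), and the limit is (297/4)/(1) = 297/4.

297/4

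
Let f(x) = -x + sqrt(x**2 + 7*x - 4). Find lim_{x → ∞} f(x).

7/2

An ∞ − ∞ form. Rationalising with the conjugate, the difference becomes (7x - 4) / (√(x^2 + 7*x - 4) + x).
For large x the denominator behaves like 2·x, so the quotient tends to 7/2 = 7/2.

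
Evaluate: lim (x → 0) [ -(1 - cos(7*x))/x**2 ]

-49/2

Substitution gives 0/0.
Use (1 − cos u)/u² → 1/2 with u = 7x: the limit is 7²/(2·(-1)) = -49/2.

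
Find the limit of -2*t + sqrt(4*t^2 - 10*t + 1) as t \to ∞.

-5/2

This has the form ∞ − ∞. Multiply and divide by the conjugate √(4*t^2 - 10*t + 1) + 2t.
That gives (-10t + 1) / (√(4*t^2 - 10*t + 1) + 2t).
Divide numerator and denominator by t: the limit is -10/(2·2) = -5/2.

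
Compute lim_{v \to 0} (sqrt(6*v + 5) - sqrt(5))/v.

3*√(5)/5

A 0/0 form; rationalise with √(5 + 6v) + √5. This collapses the numerator to 6v, leaving 6/(√(5 + 6v) + √5) → 6/(2√5) = 3*√(5)/5.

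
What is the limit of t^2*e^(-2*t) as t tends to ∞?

0

Write as t^2/e^{2t}, an ∞/∞ form.
Exponential growth dominates any polynomial, so repeated L'Hôpital (or the standard result) gives 0.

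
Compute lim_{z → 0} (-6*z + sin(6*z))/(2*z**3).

-18

Direct substitution gives 0/0.
Apply L'Hôpital: lim (6*cos(6*z) - 6)/(6*z^2), still 0/0.
Apply L'Hôpital: lim (-36*sin(6*z))/(12*z), still 0/0.
After 3 applications of L'Hôpital's rule the quotient is (-216*cos(6*z))/(12); substituting z = 0 gives -18.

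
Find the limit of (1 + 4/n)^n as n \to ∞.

Write it as [(1 + 4/n)^n]^(1) · (1 + 4/n)^(0). The bracketed term tends to e^(4) and the second factor to 1, so the limit is e^(4).

e^(4)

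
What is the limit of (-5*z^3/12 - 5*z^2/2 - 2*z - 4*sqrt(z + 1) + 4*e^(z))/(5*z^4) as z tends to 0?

31/480

Substitution gives 0/0 (the numerator vanishes to order 4).
Expand each term to order z^4: the coefficient of z^4 in 4·e^(z) is 1/6 and in -4·√(1 + z) is 5/32.
Lower-order terms cancel with the polynomial part, so the numerator is (31/96)·z^4 + o(z^4), and the limit is (31/96)/(5) = 31/480.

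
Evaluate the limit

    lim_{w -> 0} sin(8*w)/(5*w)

Substitution gives 0/0.
Write it as (8/5)·sin(8w)/(8w); since sin(u)/u → 1, the limit is 8/5.

8/5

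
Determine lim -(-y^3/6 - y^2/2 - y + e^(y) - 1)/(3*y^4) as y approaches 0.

-1/72

Direct substitution gives 0/0.
Apply L'Hôpital: lim (-y^2/2 - y + e^(y) - 1)/(-12*y^3), still 0/0.
Apply L'Hôpital: lim (-y + e^(y) - 1)/(-36*y^2), still 0/0.
Apply L'Hôpital: lim (e^(y) - 1)/(-72*y), still 0/0.
After 4 applications of L'Hôpital's rule the quotient is (e^(y))/(-72); substituting y = 0 gives -1/72.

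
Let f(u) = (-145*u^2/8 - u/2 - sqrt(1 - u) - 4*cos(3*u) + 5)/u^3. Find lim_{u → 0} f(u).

1/16

Substitution gives 0/0 (the numerator vanishes to order 3).
Expand each term to order u^3: the coefficient of u^3 in −√(1 - u) is 1/16 and in -4·cos(3u) is 0.
Lower-order terms cancel with the polynomial part, so the numerator is (1/16)·u^3 + o(u^3), and the limit is (1/16)/(1) = 1/16.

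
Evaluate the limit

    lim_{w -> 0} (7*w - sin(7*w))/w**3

343/6

Direct substitution gives 0/0.
Apply L'Hôpital: lim (7 - 7*cos(7*w))/(3*w^2), still 0/0.
Apply L'Hôpital: lim (49*sin(7*w))/(6*w), still 0/0.
After 3 applications of L'Hôpital's rule the quotient is (343*cos(7*w))/(6); substituting w = 0 gives 343/6.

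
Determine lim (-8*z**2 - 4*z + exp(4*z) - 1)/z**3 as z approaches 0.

32/3

Direct substitution gives 0/0.
Apply L'Hôpital: lim (-16*z + 4*e^(4*z) - 4)/(3*z^2), still 0/0.
Apply L'Hôpital: lim (16*e^(4*z) - 16)/(6*z), still 0/0.
After 3 applications of L'Hôpital's rule the quotient is (64*e^(4*z))/(6); substituting z = 0 gives 32/3.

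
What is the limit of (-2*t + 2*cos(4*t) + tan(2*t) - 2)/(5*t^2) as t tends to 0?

-16/5

Substitution gives 0/0; apply L'Hôpital's rule 2 times.
After differentiating numerator and denominator 2 times the quotient is (-32*cos(4*t) + 8*tan(2*t)^3 + 8*tan(2*t))/(10); at t = 0 this is -16/5.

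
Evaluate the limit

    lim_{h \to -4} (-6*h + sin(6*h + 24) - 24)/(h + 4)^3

-36

Direct substitution gives 0/0.
Apply L'Hôpital: lim (6*cos(6*h + 24) - 6)/(3*(h + 4)^2), still 0/0.
Apply L'Hôpital: lim (-36*sin(6*h + 24))/(6*h + 24), still 0/0.
After 3 applications of L'Hôpital's rule the quotient is (-216*cos(6*h + 24))/(6); substituting h = -4 gives -36.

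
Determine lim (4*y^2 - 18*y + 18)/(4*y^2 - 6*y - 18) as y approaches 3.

Since y = 3 makes numerator and denominator zero, (y - 3) divides both.
Cancelling it gives (4*y - 6)/(4*y + 6); now plug in y = 3 to get 1/3.

1/3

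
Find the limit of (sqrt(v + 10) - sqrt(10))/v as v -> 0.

Substitution gives 0/0. Multiply numerator and denominator by the conjugate √(10 + v) + √10.
The numerator becomes (10 + v) − 10 = v, so the expression simplifies to 1/(√(10 + v) + √10).
Letting v → 0 gives 1/(2√10) = √(10)/20.

√(10)/20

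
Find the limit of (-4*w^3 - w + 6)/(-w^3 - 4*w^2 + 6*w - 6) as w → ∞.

Numerator and denominator both have degree 3.
Dividing every term by w^3, all lower-order terms vanish and the limit is the ratio of leading coefficients, -4/(-1) = 4.

4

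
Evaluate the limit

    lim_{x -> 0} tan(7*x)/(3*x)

Substitution gives 0/0.
Since tan(u)/u → 1 as u → 0, tan(7x)/(7x) → 1 and the limit is 7/3.

7/3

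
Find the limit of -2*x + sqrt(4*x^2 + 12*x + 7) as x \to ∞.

3

This has the form ∞ − ∞. Multiply and divide by the conjugate √(4*x^2 + 12*x + 7) + 2x.
That gives (12x + 7) / (√(4*x^2 + 12*x + 7) + 2x).
Divide numerator and denominator by x: the limit is 12/(2·2) = 3.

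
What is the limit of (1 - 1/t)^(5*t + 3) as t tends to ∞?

Let L be the limit and take ln: ln L = lim (5t + 3)·ln(1 - 1/t) = lim (5t + 3)·(-1/t + O(1/t²)) = -5.
Hence L = e^(-5).

e^(-5)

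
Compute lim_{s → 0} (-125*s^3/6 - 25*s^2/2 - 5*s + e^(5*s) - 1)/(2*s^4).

625/48

Direct substitution gives 0/0.
Apply L'Hôpital: lim (-125*s^2/2 - 25*s + 5*e^(5*s) - 5)/(8*s^3), still 0/0.
Apply L'Hôpital: lim (-125*s + 25*e^(5*s) - 25)/(24*s^2), still 0/0.
Apply L'Hôpital: lim (125*e^(5*s) - 125)/(48*s), still 0/0.
After 4 applications of L'Hôpital's rule the quotient is (625*e^(5*s))/(48); substituting s = 0 gives 625/48.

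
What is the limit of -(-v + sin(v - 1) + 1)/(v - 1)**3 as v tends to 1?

Direct substitution gives 0/0.
Apply L'Hôpital: lim (cos(v - 1) - 1)/(-3*(v - 1)^2), still 0/0.
Apply L'Hôpital: lim (-sin(v - 1))/(6 - 6*v), still 0/0.
After 3 applications of L'Hôpital's rule the quotient is (-cos(v - 1))/(-6); substituting v = 1 gives 1/6.

1/6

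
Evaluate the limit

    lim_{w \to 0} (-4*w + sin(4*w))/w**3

-32/3

Direct substitution gives 0/0.
Apply L'Hôpital: lim (4*cos(4*w) - 4)/(3*w^2), still 0/0.
Apply L'Hôpital: lim (-16*sin(4*w))/(6*w), still 0/0.
After 3 applications of L'Hôpital's rule the quotient is (-64*cos(4*w))/(6); substituting w = 0 gives -32/3.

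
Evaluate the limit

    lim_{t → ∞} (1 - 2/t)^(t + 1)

Write it as [(1 - 2/t)^t]^(1) · (1 - 2/t)^(1). The bracketed term tends to e^(-2) and the second factor to 1, so the limit is e^(-2).

e^(-2)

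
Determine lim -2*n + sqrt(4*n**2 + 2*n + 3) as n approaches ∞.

1/2

An ∞ − ∞ form. Rationalising with the conjugate, the difference becomes (2n + 3) / (√(4*n^2 + 2*n + 3) + 2n).
For large n the denominator behaves like 2·2n, so the quotient tends to 2/4 = 1/2.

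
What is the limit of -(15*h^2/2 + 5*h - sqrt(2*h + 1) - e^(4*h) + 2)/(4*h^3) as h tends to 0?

67/24

Substitution gives 0/0 (the numerator vanishes to order 3).
Expand each term to order h^3: the coefficient of h^3 in −e^(4h) is -32/3 and in −√(1 + 2h) is -1/2.
Lower-order terms cancel with the polynomial part, so the numerator is (-67/6)·h^3 + o(h^3), and the limit is (-67/6)/(-4) = 67/24.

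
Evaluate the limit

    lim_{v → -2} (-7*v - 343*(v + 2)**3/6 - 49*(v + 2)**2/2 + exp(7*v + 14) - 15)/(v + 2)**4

Direct substitution gives 0/0.
Apply L'Hôpital: lim (-49*v - 343*(v + 2)^2/2 + 7*e^(7*v + 14) - 105)/(4*(v + 2)^3), still 0/0.
Apply L'Hôpital: lim (-343*v + 49*e^(7*v + 14) - 735)/(12*(v + 2)^2), still 0/0.
Apply L'Hôpital: lim (343*e^(7*v + 14) - 343)/(24*v + 48), still 0/0.
After 4 applications of L'Hôpital's rule the quotient is (2401*e^(7*v + 14))/(24); substituting v = -2 gives 2401/24.

2401/24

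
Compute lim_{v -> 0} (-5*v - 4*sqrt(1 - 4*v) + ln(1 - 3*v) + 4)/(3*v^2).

7/6

Substitution gives 0/0 (the numerator vanishes to order 2).
Expand each term to order v^2: the coefficient of v^2 in ln(1 - 3v) is -9/2 and in -4·√(1 - 4v) is 8.
Lower-order terms cancel with the polynomial part, so the numerator is (7/2)·v^2 + o(v^2), and the limit is (7/2)/(3) = 7/6.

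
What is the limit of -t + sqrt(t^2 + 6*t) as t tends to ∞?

This has the form ∞ − ∞. Multiply and divide by the conjugate √(t^2 + 6*t) + t.
That gives (6t) / (√(t^2 + 6*t) + t).
Divide numerator and denominator by t: the limit is 6/(2·1) = 3.

3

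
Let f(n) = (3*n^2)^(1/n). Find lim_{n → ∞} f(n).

Base → ∞ and exponent → 0: an ∞^0 form.
Take logs: (1/n)·ln(3·n^2) = (ln 3 + 2·ln n)/n → 0.
So the limit is e^0 = 1.

1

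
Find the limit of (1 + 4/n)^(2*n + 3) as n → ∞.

e^(8)

Write it as [(1 + 4/n)^n]^(2) · (1 + 4/n)^(3). The bracketed term tends to e^(4) and the second factor to 1, so the limit is e^(8).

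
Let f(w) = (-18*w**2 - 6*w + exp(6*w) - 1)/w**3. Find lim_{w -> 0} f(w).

Direct substitution gives 0/0.
Apply L'Hôpital: lim (-36*w + 6*e^(6*w) - 6)/(3*w^2), still 0/0.
Apply L'Hôpital: lim (36*e^(6*w) - 36)/(6*w), still 0/0.
After 3 applications of L'Hôpital's rule the quotient is (216*e^(6*w))/(6); substituting w = 0 gives 36.

36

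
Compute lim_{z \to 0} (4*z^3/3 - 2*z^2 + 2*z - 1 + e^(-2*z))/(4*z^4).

Direct substitution gives 0/0.
Apply L'Hôpital: lim (4*z^2 - 4*z + 2 - 2*e^(-2*z))/(16*z^3), still 0/0.
Apply L'Hôpital: lim (8*z - 4 + 4*e^(-2*z))/(48*z^2), still 0/0.
Apply L'Hôpital: lim (8 - 8*e^(-2*z))/(96*z), still 0/0.
After 4 applications of L'Hôpital's rule the quotient is (16*e^(-2*z))/(96); substituting z = 0 gives 1/6.

1/6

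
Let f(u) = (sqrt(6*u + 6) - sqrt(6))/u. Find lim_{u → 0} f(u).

√(6)/2

Substitution gives 0/0. Multiply numerator and denominator by the conjugate √(6 + 6u) + √6.
The numerator becomes (6 + 6u) − 6 = 6u, so the expression simplifies to 6/(√(6 + 6u) + √6).
Letting u → 0 gives 6/(2√6) = √(6)/2.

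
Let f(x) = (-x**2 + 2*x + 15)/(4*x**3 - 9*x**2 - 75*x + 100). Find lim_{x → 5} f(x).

-8/135

At x = 5 both the top and bottom vanish — a removable singularity. Factoring out (x - 5) from each leaves (-x - 3)/(4*x^2 + 11*x - 20), which at x = 5 equals -8/135.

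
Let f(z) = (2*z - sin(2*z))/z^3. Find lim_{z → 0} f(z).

Direct substitution gives 0/0.
Apply L'Hôpital: lim (2 - 2*cos(2*z))/(3*z^2), still 0/0.
Apply L'Hôpital: lim (4*sin(2*z))/(6*z), still 0/0.
After 3 applications of L'Hôpital's rule the quotient is (8*cos(2*z))/(6); substituting z = 0 gives 4/3.

4/3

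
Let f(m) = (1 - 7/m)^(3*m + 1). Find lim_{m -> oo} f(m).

e^(-21)

The base → 1 and the exponent → ∞: a 1^∞ form.
Take logarithms: (3m + 1)·ln(1 - 7/m). Since ln(1+u) ~ u for small u, this behaves like (3m)·(-7/m) → -21.
So the limit is e^(-21).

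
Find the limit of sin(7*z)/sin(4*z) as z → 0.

Substitution gives 0/0.
Divide numerator and denominator by z: sin(7z)/z → 7 and sin(4z)/z → 4, so the limit is 1·7/4 = 7/4.

7/4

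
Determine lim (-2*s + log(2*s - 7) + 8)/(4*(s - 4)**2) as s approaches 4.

Direct substitution gives 0/0.
Apply L'Hôpital: lim (-2 + 2/(2*s - 7))/(8*s - 32), still 0/0.
After 2 applications of L'Hôpital's rule the quotient is (-4/(2*s - 7)^2)/(8); substituting s = 4 gives -1/2.

-1/2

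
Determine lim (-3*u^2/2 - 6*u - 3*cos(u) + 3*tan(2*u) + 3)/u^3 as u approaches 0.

8

Substitution gives 0/0 (the numerator vanishes to order 3).
Expand each term to order u^3: the coefficient of u^3 in 3·tan(2u) is 8 and in -3·cos(u) is 0.
Lower-order terms cancel with the polynomial part, so the numerator is (8)·u^3 + o(u^3), and the limit is (8)/(1) = 8.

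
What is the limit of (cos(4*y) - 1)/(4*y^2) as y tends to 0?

-2

Direct substitution gives 0/0.
Apply L'Hôpital: lim (-4*sin(4*y))/(8*y), still 0/0.
After 2 applications of L'Hôpital's rule the quotient is (-16*cos(4*y))/(8); substituting y = 0 gives -2.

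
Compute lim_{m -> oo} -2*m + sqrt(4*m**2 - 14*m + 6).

-7/2

An ∞ − ∞ form. Rationalising with the conjugate, the difference becomes (-14m + 6) / (√(4*m^2 - 14*m + 6) + 2m).
For large m the denominator behaves like 2·2m, so the quotient tends to -14/4 = -7/2.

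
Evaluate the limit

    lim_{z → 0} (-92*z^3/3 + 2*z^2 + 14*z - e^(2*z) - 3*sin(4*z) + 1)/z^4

Substitution gives 0/0; apply L'Hôpital's rule 4 times.
After differentiating numerator and denominator 4 times the quotient is (-16*e^(2*z) - 768*sin(4*z))/(24); at z = 0 this is -2/3.

-2/3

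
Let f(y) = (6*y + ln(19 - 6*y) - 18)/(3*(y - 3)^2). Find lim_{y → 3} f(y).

-6

Direct substitution gives 0/0.
Apply L'Hôpital: lim (6 - 6/(19 - 6*y))/(6*y - 18), still 0/0.
After 2 applications of L'Hôpital's rule the quotient is (-36/(19 - 6*y)^2)/(6); substituting y = 3 gives -6.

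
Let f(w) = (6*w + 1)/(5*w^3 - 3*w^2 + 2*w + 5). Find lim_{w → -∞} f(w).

The denominator has degree 3 and the numerator degree 1. Dividing numerator and denominator by w^3 sends every term to 0 except the leading denominator term, so the limit is 0.

0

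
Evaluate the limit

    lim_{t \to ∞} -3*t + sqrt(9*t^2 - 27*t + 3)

-9/2

An ∞ − ∞ form. Rationalising with the conjugate, the difference becomes (-27t + 3) / (√(9*t^2 - 27*t + 3) + 3t).
For large t the denominator behaves like 2·3t, so the quotient tends to -27/6 = -9/2.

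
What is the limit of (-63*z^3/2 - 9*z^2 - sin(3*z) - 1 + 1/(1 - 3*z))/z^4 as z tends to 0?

81

Substitution gives 0/0 (the numerator vanishes to order 4).
Expand each term to order z^4: the coefficient of z^4 in 1/(1 - 3z) is 81 and in −sin(3z) is 0.
Lower-order terms cancel with the polynomial part, so the numerator is (81)·z^4 + o(z^4), and the limit is (81)/(1) = 81.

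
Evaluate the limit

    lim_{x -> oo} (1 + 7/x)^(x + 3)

Let L be the limit and take ln: ln L = lim (x + 3)·ln(1 + 7/x) = lim (x + 3)·(7/x + O(1/x²)) = 7.
Hence L = e^(7).

e^(7)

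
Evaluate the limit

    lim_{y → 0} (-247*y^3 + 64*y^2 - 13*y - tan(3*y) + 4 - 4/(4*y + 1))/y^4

Substitution gives 0/0 (the numerator vanishes to order 4).
Expand each term to order y^4: the coefficient of y^4 in −tan(3y) is 0 and in -4·1/(1 + 4y) is -1024.
Lower-order terms cancel with the polynomial part, so the numerator is (-1024)·y^4 + o(y^4), and the limit is (-1024)/(1) = -1024.

-1024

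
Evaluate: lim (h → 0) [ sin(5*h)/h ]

Substitution gives 0/0.
Write it as (5)·sin(5h)/(5h); since sin(u)/u → 1, the limit is 5.

5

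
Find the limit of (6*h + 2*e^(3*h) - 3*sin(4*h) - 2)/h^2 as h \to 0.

9

Substitution gives 0/0 (the numerator vanishes to order 2).
Expand each term to order h^2: the coefficient of h^2 in -3·sin(4h) is 0 and in 2·e^(3h) is 9.
Lower-order terms cancel with the polynomial part, so the numerator is (9)·h^2 + o(h^2), and the limit is (9)/(1) = 9.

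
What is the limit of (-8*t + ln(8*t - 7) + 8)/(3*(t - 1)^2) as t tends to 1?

Direct substitution gives 0/0.
Apply L'Hôpital: lim (-8 + 8/(8*t - 7))/(6*t - 6), still 0/0.
After 2 applications of L'Hôpital's rule the quotient is (-64/(8*t - 7)^2)/(6); substituting t = 1 gives -32/3.

-32/3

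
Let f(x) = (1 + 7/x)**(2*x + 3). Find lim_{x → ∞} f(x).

The base → 1 and the exponent → ∞: a 1^∞ form.
Take logarithms: (2x + 3)·ln(1 + 7/x). Since ln(1+u) ~ u for small u, this behaves like (2x)·(7/x) → 14.
So the limit is e^(14).

e^(14)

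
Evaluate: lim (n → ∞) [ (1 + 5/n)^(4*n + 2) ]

e^(20)

The base → 1 and the exponent → ∞: a 1^∞ form.
Take logarithms: (4n + 2)·ln(1 + 5/n). Since ln(1+u) ~ u for small u, this behaves like (4n)·(5/n) → 20.
So the limit is e^(20).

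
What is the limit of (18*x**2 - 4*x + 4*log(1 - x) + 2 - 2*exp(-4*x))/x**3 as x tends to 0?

Substitution gives 0/0; apply L'Hôpital's rule 3 times.
After differentiating numerator and denominator 3 times the quotient is (128*e^(-4*x) + 8/(x - 1)^3)/(6); at x = 0 this is 20.

20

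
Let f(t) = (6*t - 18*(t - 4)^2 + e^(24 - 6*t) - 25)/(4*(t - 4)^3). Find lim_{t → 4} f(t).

Direct substitution gives 0/0.
Apply L'Hôpital: lim (-36*t - 6*e^(24 - 6*t) + 150)/(12*(t - 4)^2), still 0/0.
Apply L'Hôpital: lim (36*e^(24 - 6*t) - 36)/(24*t - 96), still 0/0.
After 3 applications of L'Hôpital's rule the quotient is (-216*e^(24 - 6*t))/(24); substituting t = 4 gives -9.

-9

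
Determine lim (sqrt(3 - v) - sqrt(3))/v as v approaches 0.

Substitution gives 0/0. Multiply numerator and denominator by the conjugate √(3 - v) + √3.
The numerator becomes (3 - v) − 3 = -v, so the expression simplifies to -1/(√(3 - v) + √3).
Letting v → 0 gives -1/(2√3) = -√(3)/6.

-√(3)/6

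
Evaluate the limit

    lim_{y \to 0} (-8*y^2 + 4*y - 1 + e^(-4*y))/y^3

-32/3

Direct substitution gives 0/0.
Apply L'Hôpital: lim (-16*y + 4 - 4*e^(-4*y))/(3*y^2), still 0/0.
Apply L'Hôpital: lim (-16 + 16*e^(-4*y))/(6*y), still 0/0.
After 3 applications of L'Hôpital's rule the quotient is (-64*e^(-4*y))/(6); substituting y = 0 gives -32/3.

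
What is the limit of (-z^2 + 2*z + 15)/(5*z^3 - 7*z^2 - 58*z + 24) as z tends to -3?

8/119

At z = -3 both the top and bottom vanish — a removable singularity. Factoring out (z + 3) from each leaves (5 - z)/(5*z^2 - 22*z + 8), which at z = -3 equals 8/119.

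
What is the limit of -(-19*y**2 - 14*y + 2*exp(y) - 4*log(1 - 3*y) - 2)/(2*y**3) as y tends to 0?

Substitution gives 0/0; apply L'Hôpital's rule 3 times.
After differentiating numerator and denominator 3 times the quotient is (2*e^(y) - 216/(3*y - 1)^3)/(-12); at y = 0 this is -109/6.

-109/6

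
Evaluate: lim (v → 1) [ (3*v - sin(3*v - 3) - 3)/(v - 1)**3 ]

Direct substitution gives 0/0.
Apply L'Hôpital: lim (3 - 3*cos(3*v - 3))/(3*(v - 1)^2), still 0/0.
Apply L'Hôpital: lim (9*sin(3*v - 3))/(6*v - 6), still 0/0.
After 3 applications of L'Hôpital's rule the quotient is (27*cos(3*v - 3))/(6); substituting v = 1 gives 9/2.

9/2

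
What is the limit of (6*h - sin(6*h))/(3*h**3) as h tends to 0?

12

Direct substitution gives 0/0.
Apply L'Hôpital: lim (6 - 6*cos(6*h))/(9*h^2), still 0/0.
Apply L'Hôpital: lim (36*sin(6*h))/(18*h), still 0/0.
After 3 applications of L'Hôpital's rule the quotient is (216*cos(6*h))/(18); substituting h = 0 gives 12.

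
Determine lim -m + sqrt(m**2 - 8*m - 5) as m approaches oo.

-4

An ∞ − ∞ form. Rationalising with the conjugate, the difference becomes (-8m - 5) / (√(m^2 - 8*m - 5) + m).
For large m the denominator behaves like 2·m, so the quotient tends to -8/2 = -4.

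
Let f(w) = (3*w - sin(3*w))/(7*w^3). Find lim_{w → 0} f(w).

9/14

Direct substitution gives 0/0.
Apply L'Hôpital: lim (3 - 3*cos(3*w))/(21*w^2), still 0/0.
Apply L'Hôpital: lim (9*sin(3*w))/(42*w), still 0/0.
After 3 applications of L'Hôpital's rule the quotient is (27*cos(3*w))/(42); substituting w = 0 gives 9/14.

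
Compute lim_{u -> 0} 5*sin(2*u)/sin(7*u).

10/7

Substitution gives 0/0.
Divide numerator and denominator by u: sin(2u)/u → 2 and sin(7u)/u → 7, so the limit is 5·2/7 = 10/7.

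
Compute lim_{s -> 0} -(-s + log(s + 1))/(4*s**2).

Direct substitution gives 0/0.
Apply L'Hôpital: lim (-1 + 1/(s + 1))/(-8*s), still 0/0.
After 2 applications of L'Hôpital's rule the quotient is (-1/(s + 1)^2)/(-8); substituting s = 0 gives 1/8.

1/8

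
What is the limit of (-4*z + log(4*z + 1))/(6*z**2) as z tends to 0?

-4/3

Direct substitution gives 0/0.
Apply L'Hôpital: lim (-4 + 4/(4*z + 1))/(12*z), still 0/0.
After 2 applications of L'Hôpital's rule the quotient is (-16/(4*z + 1)^2)/(12); substituting z = 0 gives -4/3.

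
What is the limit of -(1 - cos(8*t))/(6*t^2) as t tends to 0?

Substitution gives 0/0.
Use (1 − cos u)/u² → 1/2 with u = 8t: the limit is 8²/(2·(-6)) = -16/3.

-16/3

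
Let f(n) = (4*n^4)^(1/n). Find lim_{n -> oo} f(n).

1

Base → ∞ and exponent → 0: an ∞^0 form.
Take logs: (1/n)·ln(4·n^4) = (ln 4 + 4·ln n)/n → 0.
So the limit is e^0 = 1.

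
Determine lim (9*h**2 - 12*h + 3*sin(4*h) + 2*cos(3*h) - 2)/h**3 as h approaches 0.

Substitution gives 0/0 (the numerator vanishes to order 3).
Expand each term to order h^3: the coefficient of h^3 in 2·cos(3h) is 0 and in 3·sin(4h) is -32.
Lower-order terms cancel with the polynomial part, so the numerator is (-32)·h^3 + o(h^3), and the limit is (-32)/(1) = -32.

-32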